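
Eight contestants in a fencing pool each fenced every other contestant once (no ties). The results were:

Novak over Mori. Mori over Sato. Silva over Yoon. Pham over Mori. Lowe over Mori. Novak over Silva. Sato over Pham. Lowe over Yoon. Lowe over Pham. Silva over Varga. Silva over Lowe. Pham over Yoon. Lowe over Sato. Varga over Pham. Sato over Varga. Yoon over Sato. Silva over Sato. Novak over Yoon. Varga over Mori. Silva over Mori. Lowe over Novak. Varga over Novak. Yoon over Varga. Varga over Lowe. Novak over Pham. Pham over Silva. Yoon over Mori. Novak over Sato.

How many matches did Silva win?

Silva's results: beat Varga, Lowe, Sato, Yoon, Mori; lost to Novak, Pham.
That is 5 wins.

5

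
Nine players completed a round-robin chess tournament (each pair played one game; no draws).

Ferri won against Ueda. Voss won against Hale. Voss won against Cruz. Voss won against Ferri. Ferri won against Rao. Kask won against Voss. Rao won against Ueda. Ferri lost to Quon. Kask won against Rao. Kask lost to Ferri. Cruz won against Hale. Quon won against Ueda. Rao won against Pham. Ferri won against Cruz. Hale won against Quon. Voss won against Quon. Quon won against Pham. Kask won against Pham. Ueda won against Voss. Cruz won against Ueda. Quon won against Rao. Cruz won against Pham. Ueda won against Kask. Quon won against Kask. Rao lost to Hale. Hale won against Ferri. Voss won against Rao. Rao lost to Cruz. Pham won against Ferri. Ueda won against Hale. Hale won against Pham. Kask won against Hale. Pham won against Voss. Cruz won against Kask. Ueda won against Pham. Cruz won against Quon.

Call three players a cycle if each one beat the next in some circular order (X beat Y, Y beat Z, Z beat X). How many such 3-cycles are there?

23

Win totals: Ferri 4, Cruz 6, Quon 5, Voss 5, Hale 4, Kask 4, Rao 2, Ueda 4, Pham 2.
A player with w wins dominates both others in C(w,2) triples; summing gives 6 + 15 + 10 + 10 + 6 + 6 + 1 + 6 + 1 = 61 transitive triples.
Total triples C(9,3) = 84, so cyclic triples = 84 − 61 = 23.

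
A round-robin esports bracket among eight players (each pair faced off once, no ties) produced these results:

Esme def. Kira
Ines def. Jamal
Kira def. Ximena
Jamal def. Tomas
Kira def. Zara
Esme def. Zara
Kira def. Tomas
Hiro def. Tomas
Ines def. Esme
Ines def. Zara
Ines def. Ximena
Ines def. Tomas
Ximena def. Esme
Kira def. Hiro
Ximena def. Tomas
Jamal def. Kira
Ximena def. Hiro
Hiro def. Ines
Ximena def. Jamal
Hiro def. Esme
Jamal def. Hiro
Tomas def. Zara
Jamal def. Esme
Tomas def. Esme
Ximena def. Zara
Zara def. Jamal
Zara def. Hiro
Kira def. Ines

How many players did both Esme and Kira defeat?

Esme beat: Kira, Zara.
Kira beat: Tomas, Ines, Hiro, Ximena, Zara.
Both beat: Zara — 1.

1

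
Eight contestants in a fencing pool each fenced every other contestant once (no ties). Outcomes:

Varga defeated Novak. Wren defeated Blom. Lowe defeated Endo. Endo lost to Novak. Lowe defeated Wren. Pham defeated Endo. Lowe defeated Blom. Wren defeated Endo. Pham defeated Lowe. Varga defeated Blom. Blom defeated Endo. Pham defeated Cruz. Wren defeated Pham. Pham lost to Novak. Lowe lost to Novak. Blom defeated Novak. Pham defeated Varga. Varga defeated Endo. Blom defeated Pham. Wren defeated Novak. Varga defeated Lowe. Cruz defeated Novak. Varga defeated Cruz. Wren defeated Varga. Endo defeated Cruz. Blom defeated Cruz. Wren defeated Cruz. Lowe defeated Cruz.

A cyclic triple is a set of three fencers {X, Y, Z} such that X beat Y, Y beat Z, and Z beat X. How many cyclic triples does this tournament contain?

10

Win totals: Wren 6, Varga 5, Pham 4, Lowe 4, Cruz 1, Novak 3, Blom 4, Endo 1.
A fencer with w wins dominates both others in C(w,2) triples; summing gives 15 + 10 + 6 + 6 + 0 + 3 + 6 + 0 = 46 transitive triples.
Total triples C(8,3) = 56, so cyclic triples = 56 − 46 = 10.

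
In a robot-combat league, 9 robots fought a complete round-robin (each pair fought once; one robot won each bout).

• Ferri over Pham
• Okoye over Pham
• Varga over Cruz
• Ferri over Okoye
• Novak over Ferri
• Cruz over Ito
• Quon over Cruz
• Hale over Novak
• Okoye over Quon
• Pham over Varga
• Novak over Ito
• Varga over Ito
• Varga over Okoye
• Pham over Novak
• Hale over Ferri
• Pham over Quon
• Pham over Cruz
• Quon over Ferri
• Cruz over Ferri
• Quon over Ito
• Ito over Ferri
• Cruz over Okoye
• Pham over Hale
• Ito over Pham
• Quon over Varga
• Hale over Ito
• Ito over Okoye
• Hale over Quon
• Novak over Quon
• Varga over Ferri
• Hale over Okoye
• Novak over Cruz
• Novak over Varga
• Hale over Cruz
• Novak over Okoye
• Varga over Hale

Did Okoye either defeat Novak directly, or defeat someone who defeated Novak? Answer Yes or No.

Yes

Okoye did not beat Novak directly.
Okoye beat Pham, Quon. Of those, Pham beat Novak.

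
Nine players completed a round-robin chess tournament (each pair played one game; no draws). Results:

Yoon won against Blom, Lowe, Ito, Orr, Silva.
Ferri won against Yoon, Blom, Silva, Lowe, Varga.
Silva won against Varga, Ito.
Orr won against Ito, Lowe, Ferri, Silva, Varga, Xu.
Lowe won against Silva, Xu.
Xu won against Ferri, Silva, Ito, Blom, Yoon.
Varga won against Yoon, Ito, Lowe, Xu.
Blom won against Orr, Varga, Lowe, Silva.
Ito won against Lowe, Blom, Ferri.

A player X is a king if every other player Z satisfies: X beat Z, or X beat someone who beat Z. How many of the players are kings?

Silva cannot reach Orr in two steps.
Xu reaches everyone (king).
Yoon reaches everyone (king).
Varga reaches everyone (king).
Ito reaches everyone (king).
Orr reaches everyone (king).
Blom reaches everyone (king).
Ferri reaches everyone (king).
Lowe cannot reach Orr in two steps.
Kings: Xu, Yoon, Varga, Ito, Orr, Blom, Ferri — 7.

7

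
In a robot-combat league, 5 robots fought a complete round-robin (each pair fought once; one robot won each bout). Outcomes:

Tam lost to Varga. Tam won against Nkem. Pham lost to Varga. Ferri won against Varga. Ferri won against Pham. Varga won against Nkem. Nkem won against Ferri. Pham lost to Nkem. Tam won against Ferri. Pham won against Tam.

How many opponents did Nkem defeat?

Nkem's results: beat Ferri, Pham; lost to Tam, Varga.
That is 2 wins.

2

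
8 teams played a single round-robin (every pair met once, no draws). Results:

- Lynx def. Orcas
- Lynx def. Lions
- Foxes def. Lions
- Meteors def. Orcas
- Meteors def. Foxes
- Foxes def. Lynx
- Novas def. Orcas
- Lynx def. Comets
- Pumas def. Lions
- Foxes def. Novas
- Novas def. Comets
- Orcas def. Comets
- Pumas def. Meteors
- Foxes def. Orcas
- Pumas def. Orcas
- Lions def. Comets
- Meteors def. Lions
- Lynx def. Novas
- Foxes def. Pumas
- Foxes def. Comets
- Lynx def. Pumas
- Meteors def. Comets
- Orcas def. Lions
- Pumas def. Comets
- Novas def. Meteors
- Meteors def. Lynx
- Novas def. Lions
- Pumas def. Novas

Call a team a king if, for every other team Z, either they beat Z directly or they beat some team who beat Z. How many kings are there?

Meteors reaches everyone (king).
Novas cannot reach Pumas in two steps.
Comets cannot reach Meteors, Novas, Foxes, Pumas, Lions, Lynx, Orcas in two steps.
Foxes reaches everyone (king).
Pumas reaches everyone (king).
Lions cannot reach Meteors, Novas, Foxes, Pumas, Lynx, Orcas in two steps.
Lynx cannot reach Foxes in two steps.
Orcas cannot reach Meteors, Novas, Foxes, Pumas, Lynx in two steps.
Kings: Meteors, Foxes, Pumas — 3.

3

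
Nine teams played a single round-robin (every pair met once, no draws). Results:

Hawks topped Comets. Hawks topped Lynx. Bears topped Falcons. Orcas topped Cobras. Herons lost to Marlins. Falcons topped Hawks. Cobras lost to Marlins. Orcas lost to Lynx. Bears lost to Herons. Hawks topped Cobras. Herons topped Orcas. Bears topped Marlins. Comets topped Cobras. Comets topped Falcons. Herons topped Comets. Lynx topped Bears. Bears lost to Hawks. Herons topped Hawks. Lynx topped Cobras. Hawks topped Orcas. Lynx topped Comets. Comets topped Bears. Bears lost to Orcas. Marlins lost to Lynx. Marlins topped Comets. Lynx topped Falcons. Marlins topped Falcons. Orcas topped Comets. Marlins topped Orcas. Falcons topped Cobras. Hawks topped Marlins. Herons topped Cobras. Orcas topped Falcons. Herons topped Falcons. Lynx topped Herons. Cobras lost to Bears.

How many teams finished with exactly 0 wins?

1

Win totals: Cobras 0, Marlins 5, Comets 3, Falcons 2, Bears 3, Herons 6, Hawks 6, Lynx 7, Orcas 4.
Exactly 0: Cobras — 1 team.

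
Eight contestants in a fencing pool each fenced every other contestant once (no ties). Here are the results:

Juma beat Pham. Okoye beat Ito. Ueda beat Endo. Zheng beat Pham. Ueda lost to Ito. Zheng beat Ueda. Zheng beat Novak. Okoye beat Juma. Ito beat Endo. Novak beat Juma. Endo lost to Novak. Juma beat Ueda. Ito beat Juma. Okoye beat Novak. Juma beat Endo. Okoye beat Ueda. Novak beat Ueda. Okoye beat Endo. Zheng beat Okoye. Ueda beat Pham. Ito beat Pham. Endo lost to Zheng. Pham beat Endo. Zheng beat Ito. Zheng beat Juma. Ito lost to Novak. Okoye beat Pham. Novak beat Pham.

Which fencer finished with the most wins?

Zheng

Win totals: Juma 3, Endo 0, Okoye 6, Ito 4, Zheng 7, Novak 5, Pham 1, Ueda 2.
Zheng leads with 7 wins (next highest: 6).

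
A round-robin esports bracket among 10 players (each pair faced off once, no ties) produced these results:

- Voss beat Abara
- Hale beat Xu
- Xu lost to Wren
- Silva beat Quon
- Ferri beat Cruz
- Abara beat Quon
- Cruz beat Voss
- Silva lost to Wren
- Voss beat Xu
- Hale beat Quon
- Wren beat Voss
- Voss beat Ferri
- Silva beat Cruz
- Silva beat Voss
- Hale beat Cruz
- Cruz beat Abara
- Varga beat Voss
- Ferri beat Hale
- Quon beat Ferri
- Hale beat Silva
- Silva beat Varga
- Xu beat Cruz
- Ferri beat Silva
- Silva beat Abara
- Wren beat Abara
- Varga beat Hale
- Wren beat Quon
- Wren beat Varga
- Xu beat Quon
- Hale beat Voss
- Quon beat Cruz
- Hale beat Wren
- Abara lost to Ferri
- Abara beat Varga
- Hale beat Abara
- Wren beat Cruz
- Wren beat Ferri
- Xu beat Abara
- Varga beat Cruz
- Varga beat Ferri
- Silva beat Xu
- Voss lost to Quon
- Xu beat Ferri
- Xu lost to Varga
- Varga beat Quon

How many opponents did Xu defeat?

Xu's results: beat Quon, Ferri, Abara, Cruz; lost to Silva, Voss, Varga, Hale, Wren.
That is 4 wins.

4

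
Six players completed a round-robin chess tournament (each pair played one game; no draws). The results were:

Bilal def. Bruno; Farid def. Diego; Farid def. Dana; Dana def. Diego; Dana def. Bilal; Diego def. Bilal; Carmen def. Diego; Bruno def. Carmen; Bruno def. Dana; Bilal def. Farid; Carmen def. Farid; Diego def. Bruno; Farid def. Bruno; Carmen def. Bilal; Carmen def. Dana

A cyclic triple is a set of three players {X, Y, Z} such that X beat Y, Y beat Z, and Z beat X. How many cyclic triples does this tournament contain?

Win totals: Carmen 4, Bruno 2, Bilal 2, Farid 3, Diego 2, Dana 2.
A player with w wins dominates both others in C(w,2) triples; summing gives 6 + 1 + 1 + 3 + 1 + 1 = 13 transitive triples.
Total triples C(6,3) = 20, so cyclic triples = 20 − 13 = 7.

7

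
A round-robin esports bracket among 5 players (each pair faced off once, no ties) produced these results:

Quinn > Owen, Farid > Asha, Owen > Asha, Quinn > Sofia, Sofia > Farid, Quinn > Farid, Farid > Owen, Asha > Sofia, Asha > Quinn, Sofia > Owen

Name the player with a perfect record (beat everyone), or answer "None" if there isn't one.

Highest win total is Quinn with 3 (out of 4 possible).
Quinn lost to Asha, so no player went undefeated.

None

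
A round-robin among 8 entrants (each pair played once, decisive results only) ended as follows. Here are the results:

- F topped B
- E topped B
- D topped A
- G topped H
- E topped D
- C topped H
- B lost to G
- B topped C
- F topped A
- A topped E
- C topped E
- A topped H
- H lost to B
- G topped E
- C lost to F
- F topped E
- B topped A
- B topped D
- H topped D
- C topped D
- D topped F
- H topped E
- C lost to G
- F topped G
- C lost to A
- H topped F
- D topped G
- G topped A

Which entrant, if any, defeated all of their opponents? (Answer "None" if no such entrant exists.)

None

Highest win total is G with 5 (out of 7 possible).
G lost to D, F, so no entrant went undefeated.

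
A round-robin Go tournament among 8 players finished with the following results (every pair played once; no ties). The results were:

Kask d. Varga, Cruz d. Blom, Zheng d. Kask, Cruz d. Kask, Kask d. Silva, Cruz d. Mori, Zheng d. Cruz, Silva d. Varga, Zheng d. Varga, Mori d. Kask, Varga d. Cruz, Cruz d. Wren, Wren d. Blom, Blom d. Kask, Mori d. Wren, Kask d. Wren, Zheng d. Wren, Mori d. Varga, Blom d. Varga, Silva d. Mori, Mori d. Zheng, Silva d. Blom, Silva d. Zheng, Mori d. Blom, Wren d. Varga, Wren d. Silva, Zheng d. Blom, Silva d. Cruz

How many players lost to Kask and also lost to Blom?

Kask beat: Varga, Silva, Wren.
Blom beat: Kask, Varga.
Both beat: Varga — 1.

1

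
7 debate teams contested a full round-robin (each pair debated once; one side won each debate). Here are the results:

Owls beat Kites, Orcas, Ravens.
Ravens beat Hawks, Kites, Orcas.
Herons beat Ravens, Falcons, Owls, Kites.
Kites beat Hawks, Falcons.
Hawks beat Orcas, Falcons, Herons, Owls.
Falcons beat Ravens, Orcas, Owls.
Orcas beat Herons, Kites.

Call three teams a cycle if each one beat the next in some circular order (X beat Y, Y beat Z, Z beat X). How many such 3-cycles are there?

12

Win totals: Hawks 4, Orcas 2, Kites 2, Falcons 3, Owls 3, Herons 4, Ravens 3.
A team with w wins dominates both others in C(w,2) triples; summing gives 6 + 1 + 1 + 3 + 3 + 6 + 3 = 23 transitive triples.
Total triples C(7,3) = 35, so cyclic triples = 35 − 23 = 12.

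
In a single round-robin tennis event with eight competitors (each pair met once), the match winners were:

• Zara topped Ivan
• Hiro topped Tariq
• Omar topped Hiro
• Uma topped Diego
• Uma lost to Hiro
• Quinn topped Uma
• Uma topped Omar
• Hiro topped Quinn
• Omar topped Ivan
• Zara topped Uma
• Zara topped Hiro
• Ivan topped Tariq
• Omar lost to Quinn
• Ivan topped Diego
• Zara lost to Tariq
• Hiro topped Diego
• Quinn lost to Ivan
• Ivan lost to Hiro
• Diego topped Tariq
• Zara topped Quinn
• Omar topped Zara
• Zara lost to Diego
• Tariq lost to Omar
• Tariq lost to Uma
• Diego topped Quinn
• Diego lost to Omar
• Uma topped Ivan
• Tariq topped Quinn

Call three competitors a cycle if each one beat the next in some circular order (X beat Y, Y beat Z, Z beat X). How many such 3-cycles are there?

Win totals: Zara 4, Hiro 5, Ivan 3, Omar 5, Diego 3, Quinn 2, Tariq 2, Uma 4.
A competitor with w wins dominates both others in C(w,2) triples; summing gives 6 + 10 + 3 + 10 + 3 + 1 + 1 + 6 = 40 transitive triples.
Total triples C(8,3) = 56, so cyclic triples = 56 − 40 = 16.

16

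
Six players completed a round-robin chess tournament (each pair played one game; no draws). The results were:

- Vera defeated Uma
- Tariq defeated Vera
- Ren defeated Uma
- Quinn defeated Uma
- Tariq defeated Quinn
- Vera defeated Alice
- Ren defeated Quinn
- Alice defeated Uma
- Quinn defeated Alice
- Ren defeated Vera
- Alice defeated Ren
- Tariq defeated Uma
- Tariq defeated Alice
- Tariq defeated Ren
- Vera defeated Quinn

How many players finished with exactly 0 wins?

Win totals: Vera 3, Alice 2, Ren 3, Quinn 2, Tariq 5, Uma 0.
Exactly 0: Uma — 1 player.

1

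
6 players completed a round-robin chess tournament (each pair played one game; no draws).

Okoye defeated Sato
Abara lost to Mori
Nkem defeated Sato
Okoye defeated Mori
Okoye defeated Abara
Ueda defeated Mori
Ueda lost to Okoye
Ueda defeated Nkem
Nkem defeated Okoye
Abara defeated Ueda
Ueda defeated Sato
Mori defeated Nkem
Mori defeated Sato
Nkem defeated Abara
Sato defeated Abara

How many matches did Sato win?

Sato's results: beat Abara; lost to Okoye, Nkem, Mori, Ueda.
That is 1 win.

1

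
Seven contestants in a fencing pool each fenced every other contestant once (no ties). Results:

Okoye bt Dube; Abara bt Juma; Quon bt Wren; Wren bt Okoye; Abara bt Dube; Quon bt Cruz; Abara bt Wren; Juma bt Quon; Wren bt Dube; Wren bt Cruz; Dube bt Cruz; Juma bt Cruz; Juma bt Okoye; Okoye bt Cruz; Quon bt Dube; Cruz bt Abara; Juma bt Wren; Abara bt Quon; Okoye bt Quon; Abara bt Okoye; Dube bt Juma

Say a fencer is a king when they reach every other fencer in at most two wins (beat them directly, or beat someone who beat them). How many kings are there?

Wren reaches everyone (king).
Abara reaches everyone (king).
Cruz reaches everyone (king).
Okoye reaches everyone (king).
Quon reaches everyone (king).
Juma reaches everyone (king).
Dube reaches everyone (king).
Kings: Wren, Abara, Cruz, Okoye, Quon, Juma, Dube — 7.

7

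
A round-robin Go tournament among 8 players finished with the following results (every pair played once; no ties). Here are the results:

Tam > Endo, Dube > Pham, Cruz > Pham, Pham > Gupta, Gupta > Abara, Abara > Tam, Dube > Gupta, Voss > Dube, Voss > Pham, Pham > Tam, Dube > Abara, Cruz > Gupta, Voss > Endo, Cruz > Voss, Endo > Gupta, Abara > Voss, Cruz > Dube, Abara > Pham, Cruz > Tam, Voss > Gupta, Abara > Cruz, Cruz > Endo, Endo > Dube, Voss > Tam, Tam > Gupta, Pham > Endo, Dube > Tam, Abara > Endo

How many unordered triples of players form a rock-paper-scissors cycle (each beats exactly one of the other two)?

10

Win totals: Abara 5, Gupta 1, Dube 4, Tam 2, Voss 5, Endo 2, Pham 3, Cruz 6.
A player with w wins dominates both others in C(w,2) triples; summing gives 10 + 0 + 6 + 1 + 10 + 1 + 3 + 15 = 46 transitive triples.
Total triples C(8,3) = 56, so cyclic triples = 56 − 46 = 10.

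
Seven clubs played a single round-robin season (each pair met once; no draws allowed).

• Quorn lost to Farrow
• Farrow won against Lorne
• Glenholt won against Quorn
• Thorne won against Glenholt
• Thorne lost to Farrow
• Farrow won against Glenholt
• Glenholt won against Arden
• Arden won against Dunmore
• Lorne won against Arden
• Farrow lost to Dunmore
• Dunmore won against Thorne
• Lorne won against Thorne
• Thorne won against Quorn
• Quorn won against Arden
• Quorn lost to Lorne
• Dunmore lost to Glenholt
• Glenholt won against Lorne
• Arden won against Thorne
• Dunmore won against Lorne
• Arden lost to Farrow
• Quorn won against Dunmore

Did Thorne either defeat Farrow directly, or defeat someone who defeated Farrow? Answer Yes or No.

No

Thorne did not beat Farrow directly.
Thorne beat Quorn, Glenholt, but each of them lost to Farrow. No two-step path.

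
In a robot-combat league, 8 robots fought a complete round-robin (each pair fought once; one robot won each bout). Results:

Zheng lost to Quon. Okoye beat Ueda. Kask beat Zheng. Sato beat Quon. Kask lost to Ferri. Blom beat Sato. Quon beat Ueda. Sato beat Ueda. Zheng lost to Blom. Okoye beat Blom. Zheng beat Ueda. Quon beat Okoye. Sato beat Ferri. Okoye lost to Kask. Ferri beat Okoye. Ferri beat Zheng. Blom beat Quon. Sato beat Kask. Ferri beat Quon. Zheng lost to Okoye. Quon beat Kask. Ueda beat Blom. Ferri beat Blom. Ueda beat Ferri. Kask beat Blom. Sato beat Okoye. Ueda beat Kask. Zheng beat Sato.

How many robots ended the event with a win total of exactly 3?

4

Win totals: Sato 5, Ferri 5, Zheng 2, Ueda 3, Kask 3, Blom 3, Quon 4, Okoye 3.
Exactly 3: Ueda, Kask, Blom, Okoye — 4 robots.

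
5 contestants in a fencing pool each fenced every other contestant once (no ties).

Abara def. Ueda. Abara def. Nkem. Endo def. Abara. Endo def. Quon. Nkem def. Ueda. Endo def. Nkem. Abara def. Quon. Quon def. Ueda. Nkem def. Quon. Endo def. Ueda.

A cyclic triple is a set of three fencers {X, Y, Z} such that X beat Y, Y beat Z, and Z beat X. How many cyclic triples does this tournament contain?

Of the C(5,3) = 10 triples, the cyclic ones are: none.
That is 0.

0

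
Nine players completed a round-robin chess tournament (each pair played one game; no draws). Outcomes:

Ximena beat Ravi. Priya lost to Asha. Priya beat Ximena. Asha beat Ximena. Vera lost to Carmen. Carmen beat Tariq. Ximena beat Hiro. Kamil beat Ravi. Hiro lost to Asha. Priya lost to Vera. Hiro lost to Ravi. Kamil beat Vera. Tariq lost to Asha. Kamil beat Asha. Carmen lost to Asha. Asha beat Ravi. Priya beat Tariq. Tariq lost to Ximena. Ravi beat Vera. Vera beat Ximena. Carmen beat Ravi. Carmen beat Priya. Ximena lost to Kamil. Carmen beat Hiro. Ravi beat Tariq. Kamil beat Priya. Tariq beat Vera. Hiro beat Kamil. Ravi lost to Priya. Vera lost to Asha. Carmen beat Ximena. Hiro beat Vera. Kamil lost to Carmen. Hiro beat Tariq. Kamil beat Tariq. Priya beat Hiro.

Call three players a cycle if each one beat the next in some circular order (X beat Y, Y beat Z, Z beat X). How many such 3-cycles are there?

11

Win totals: Priya 4, Carmen 7, Hiro 3, Tariq 1, Ravi 3, Vera 2, Asha 7, Ximena 3, Kamil 6.
A player with w wins dominates both others in C(w,2) triples; summing gives 6 + 21 + 3 + 0 + 3 + 1 + 21 + 3 + 15 = 73 transitive triples.
Total triples C(9,3) = 84, so cyclic triples = 84 − 73 = 11.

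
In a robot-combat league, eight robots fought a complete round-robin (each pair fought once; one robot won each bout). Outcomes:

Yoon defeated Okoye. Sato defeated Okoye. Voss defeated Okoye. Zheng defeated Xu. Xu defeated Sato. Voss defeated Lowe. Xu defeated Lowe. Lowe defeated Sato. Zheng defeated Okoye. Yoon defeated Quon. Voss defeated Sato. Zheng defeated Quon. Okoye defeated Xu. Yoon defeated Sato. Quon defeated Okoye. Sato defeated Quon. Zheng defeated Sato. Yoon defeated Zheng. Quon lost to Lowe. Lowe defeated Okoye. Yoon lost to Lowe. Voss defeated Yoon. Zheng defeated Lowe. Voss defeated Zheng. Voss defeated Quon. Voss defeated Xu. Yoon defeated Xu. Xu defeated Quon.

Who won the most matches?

Voss

Win totals: Yoon 5, Okoye 1, Voss 7, Sato 2, Xu 3, Lowe 4, Quon 1, Zheng 5.
Voss leads with 7 wins (next highest: 5).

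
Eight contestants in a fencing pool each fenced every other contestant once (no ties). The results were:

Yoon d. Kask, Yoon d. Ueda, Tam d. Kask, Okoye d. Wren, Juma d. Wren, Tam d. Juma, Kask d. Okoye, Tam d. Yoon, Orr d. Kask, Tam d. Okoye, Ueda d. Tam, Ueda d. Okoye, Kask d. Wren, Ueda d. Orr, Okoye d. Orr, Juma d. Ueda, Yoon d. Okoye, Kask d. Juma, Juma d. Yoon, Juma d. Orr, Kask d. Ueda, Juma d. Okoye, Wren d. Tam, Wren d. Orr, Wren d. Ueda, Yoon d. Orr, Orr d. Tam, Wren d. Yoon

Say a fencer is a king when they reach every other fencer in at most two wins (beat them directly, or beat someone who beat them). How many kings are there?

Okoye cannot reach Juma in two steps.
Tam reaches everyone (king).
Kask reaches everyone (king).
Juma reaches everyone (king).
Wren reaches everyone (king).
Orr reaches everyone (king).
Yoon reaches everyone (king).
Ueda reaches everyone (king).
Kings: Tam, Kask, Juma, Wren, Orr, Yoon, Ueda — 7.

7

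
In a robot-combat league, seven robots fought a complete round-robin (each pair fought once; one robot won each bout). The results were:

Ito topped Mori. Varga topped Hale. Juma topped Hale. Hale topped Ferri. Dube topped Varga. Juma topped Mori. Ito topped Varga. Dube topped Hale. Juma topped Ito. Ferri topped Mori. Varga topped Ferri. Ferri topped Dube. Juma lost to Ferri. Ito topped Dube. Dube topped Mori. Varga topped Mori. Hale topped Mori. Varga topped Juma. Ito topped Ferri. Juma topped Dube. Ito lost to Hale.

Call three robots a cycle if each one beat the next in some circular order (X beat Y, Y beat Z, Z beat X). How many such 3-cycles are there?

8

Win totals: Ito 4, Hale 3, Juma 4, Ferri 3, Dube 3, Mori 0, Varga 4.
A robot with w wins dominates both others in C(w,2) triples; summing gives 6 + 3 + 6 + 3 + 3 + 0 + 6 = 27 transitive triples.
Total triples C(7,3) = 35, so cyclic triples = 35 − 27 = 8.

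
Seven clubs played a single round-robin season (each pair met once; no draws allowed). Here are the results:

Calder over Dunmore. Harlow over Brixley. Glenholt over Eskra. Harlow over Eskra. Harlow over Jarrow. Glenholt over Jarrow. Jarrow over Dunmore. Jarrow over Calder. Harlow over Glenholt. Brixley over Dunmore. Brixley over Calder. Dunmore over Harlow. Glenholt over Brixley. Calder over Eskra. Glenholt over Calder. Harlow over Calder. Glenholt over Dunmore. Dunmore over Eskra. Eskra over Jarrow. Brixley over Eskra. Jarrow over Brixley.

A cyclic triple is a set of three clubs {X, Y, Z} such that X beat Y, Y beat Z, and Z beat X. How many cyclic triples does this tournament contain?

Win totals: Glenholt 5, Brixley 3, Calder 2, Harlow 5, Dunmore 2, Jarrow 3, Eskra 1.
A club with w wins dominates both others in C(w,2) triples; summing gives 10 + 3 + 1 + 10 + 1 + 3 + 0 = 28 transitive triples.
Total triples C(7,3) = 35, so cyclic triples = 35 − 28 = 7.

7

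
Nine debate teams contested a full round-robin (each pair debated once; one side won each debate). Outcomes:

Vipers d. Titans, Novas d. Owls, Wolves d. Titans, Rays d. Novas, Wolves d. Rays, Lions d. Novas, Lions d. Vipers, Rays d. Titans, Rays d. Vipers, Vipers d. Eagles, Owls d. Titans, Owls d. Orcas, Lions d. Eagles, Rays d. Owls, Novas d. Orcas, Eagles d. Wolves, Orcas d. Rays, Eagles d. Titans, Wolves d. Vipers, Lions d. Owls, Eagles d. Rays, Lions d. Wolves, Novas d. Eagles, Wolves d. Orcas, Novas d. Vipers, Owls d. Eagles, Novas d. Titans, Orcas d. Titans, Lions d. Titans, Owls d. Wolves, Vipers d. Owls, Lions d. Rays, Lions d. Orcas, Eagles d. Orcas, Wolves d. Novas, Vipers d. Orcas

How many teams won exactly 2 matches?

Win totals: Novas 5, Wolves 5, Owls 4, Lions 8, Orcas 2, Vipers 4, Rays 4, Titans 0, Eagles 4.
Exactly 2: Orcas — 1 team.

1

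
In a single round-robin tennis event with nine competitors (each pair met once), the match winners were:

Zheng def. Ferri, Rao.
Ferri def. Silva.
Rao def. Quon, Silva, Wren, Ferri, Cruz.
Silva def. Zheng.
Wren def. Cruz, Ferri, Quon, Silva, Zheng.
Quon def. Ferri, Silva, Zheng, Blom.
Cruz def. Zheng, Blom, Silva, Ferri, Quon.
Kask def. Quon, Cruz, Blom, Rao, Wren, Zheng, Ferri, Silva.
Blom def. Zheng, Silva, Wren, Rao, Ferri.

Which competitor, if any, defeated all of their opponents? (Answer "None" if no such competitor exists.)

Kask

Kask has 8 wins out of 8 opponents — a perfect record.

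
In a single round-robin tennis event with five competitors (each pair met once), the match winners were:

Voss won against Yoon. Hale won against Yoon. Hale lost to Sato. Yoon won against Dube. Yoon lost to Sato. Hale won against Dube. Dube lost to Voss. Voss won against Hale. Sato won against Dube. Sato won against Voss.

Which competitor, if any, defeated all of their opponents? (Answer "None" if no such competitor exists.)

Sato has 4 wins out of 4 opponents — a perfect record.

Sato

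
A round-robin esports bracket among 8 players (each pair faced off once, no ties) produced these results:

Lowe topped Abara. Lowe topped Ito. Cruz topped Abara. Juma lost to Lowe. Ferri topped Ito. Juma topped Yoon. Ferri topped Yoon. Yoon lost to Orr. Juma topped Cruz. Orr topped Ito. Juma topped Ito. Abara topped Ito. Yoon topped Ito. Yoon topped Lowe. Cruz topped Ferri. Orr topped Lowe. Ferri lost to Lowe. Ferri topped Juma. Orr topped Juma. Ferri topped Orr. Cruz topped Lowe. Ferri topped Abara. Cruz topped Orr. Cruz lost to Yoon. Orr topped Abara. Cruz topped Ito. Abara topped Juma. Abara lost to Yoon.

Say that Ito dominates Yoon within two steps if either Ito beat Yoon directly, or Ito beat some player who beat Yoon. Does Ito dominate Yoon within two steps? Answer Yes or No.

No

Ito did not beat Yoon directly.
Ito beat no one, so there is no intermediate player.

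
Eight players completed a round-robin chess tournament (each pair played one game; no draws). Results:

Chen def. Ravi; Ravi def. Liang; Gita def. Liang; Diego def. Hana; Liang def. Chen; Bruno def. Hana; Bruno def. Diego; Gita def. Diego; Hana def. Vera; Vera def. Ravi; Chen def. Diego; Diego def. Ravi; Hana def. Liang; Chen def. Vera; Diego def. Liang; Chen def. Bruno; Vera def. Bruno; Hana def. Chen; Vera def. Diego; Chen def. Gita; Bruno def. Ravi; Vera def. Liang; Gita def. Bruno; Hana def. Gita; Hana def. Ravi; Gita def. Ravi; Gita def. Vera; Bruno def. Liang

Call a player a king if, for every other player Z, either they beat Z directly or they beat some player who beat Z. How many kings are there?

4

Gita reaches everyone (king).
Ravi cannot reach Gita, Bruno, Diego, Vera, Hana in two steps.
Bruno reaches everyone (king).
Diego cannot reach Bruno in two steps.
Chen reaches everyone (king).
Liang cannot reach Hana in two steps.
Vera cannot reach Gita in two steps.
Hana reaches everyone (king).
Kings: Gita, Bruno, Chen, Hana — 4.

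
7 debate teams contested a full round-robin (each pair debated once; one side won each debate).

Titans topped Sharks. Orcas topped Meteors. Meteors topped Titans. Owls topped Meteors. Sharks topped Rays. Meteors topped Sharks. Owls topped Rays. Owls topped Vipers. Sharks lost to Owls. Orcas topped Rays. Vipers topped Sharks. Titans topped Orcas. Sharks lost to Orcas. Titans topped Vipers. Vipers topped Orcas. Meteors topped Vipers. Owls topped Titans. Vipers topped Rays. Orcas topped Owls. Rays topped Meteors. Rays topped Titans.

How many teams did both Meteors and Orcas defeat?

1

Meteors beat: Sharks, Titans, Vipers.
Orcas beat: Sharks, Meteors, Rays, Owls.
Both beat: Sharks — 1.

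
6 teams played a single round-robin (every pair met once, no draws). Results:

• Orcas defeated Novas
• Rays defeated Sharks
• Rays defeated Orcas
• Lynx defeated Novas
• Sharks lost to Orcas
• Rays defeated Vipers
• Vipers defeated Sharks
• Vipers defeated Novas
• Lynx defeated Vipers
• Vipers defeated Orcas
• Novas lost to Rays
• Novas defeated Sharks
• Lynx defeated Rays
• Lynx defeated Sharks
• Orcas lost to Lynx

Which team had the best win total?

Lynx

Win totals: Vipers 3, Lynx 5, Rays 4, Orcas 2, Novas 1, Sharks 0.
Lynx leads with 5 wins (next highest: 4).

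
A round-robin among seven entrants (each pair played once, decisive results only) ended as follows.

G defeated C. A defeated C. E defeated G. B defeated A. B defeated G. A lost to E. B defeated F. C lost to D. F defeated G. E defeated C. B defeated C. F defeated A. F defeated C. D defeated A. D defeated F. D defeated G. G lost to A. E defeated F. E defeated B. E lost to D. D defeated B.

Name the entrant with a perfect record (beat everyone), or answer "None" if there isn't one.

D has 6 wins out of 6 opponents — a perfect record.

D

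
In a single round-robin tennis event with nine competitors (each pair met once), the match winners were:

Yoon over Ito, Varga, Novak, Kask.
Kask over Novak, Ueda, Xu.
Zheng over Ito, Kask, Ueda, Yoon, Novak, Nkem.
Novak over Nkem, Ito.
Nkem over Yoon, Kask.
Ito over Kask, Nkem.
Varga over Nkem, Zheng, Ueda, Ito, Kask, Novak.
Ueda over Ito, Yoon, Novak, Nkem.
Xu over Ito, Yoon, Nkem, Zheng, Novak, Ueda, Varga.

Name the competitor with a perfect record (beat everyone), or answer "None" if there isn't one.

Highest win total is Xu with 7 (out of 8 possible).
Xu lost to Kask, so no competitor went undefeated.

None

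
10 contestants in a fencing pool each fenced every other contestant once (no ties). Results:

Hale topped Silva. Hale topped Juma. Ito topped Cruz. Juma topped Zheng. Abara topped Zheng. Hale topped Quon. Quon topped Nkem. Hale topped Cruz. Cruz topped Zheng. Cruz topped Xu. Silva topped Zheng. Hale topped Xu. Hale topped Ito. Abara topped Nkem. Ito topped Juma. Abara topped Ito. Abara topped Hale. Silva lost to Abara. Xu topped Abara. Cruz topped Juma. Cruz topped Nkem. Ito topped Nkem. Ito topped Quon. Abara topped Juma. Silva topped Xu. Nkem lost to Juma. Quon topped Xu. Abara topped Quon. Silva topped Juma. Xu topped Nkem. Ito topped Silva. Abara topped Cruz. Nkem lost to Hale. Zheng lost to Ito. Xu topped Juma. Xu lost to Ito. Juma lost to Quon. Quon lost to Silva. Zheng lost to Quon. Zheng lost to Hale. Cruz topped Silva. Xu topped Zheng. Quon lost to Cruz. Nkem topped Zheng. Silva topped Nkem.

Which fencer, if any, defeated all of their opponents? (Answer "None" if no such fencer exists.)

Highest win total is Hale with 8 (out of 9 possible).
Hale lost to Abara, so no fencer went undefeated.

None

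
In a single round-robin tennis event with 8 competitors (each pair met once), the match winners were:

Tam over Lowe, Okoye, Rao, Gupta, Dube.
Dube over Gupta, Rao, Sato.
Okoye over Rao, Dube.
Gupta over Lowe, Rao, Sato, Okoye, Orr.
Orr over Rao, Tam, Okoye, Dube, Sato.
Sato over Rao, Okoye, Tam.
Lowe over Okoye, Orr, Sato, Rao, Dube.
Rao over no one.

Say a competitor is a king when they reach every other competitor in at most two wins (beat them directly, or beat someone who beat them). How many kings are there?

Rao cannot reach Orr, Lowe, Sato, Okoye, Gupta, Tam, Dube in two steps.
Orr reaches everyone (king).
Lowe reaches everyone (king).
Sato cannot reach Orr in two steps.
Okoye cannot reach Orr, Lowe, Tam in two steps.
Gupta reaches everyone (king).
Tam reaches everyone (king).
Dube reaches everyone (king).
Kings: Orr, Lowe, Gupta, Tam, Dube — 5.

5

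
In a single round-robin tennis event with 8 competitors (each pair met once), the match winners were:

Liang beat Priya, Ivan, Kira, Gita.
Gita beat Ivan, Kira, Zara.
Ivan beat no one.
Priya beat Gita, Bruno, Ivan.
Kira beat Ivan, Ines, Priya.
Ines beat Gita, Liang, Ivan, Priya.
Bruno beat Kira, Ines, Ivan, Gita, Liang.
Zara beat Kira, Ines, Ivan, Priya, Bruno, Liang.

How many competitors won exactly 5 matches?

Win totals: Bruno 5, Priya 3, Gita 3, Liang 4, Zara 6, Ines 4, Kira 3, Ivan 0.
Exactly 5: Bruno — 1 competitor.

1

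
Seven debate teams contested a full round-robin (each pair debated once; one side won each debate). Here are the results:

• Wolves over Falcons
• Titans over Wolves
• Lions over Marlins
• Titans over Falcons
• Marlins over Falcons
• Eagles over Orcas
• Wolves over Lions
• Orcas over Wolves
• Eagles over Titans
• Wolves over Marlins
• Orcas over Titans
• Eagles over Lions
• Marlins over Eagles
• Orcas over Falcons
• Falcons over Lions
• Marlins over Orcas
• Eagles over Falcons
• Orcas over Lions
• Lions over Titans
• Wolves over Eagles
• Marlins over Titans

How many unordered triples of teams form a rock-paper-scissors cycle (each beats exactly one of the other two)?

Win totals: Titans 2, Lions 2, Falcons 1, Eagles 4, Orcas 4, Marlins 4, Wolves 4.
A team with w wins dominates both others in C(w,2) triples; summing gives 1 + 1 + 0 + 6 + 6 + 6 + 6 = 26 transitive triples.
Total triples C(7,3) = 35, so cyclic triples = 35 − 26 = 9.

9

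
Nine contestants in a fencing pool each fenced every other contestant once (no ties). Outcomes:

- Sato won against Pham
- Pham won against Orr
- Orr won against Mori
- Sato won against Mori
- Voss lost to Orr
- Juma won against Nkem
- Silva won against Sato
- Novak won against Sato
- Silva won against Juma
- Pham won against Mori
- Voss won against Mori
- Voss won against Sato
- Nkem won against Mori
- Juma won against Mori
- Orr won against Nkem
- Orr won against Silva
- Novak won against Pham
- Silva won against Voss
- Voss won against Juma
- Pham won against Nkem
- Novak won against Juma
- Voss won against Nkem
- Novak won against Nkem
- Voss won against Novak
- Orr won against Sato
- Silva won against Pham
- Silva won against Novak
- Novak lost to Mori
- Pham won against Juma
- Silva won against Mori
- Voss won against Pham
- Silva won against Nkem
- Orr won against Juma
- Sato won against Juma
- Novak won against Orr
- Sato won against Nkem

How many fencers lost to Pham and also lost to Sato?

3

Pham beat: Juma, Orr, Mori, Nkem.
Sato beat: Juma, Mori, Nkem, Pham.
Both beat: Juma, Mori, Nkem — 3.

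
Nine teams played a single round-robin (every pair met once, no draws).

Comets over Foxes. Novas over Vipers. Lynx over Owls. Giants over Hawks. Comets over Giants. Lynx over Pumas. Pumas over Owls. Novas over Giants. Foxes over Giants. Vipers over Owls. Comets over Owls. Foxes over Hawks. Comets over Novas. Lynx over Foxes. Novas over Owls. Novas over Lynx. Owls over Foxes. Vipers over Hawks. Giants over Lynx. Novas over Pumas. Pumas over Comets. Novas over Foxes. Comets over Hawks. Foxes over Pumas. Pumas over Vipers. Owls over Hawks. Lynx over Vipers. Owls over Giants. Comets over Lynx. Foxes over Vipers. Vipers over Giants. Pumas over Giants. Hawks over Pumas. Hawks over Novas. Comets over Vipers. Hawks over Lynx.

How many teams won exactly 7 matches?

Win totals: Pumas 4, Novas 6, Owls 3, Lynx 4, Comets 7, Vipers 3, Giants 2, Foxes 4, Hawks 3.
Exactly 7: Comets — 1 team.

1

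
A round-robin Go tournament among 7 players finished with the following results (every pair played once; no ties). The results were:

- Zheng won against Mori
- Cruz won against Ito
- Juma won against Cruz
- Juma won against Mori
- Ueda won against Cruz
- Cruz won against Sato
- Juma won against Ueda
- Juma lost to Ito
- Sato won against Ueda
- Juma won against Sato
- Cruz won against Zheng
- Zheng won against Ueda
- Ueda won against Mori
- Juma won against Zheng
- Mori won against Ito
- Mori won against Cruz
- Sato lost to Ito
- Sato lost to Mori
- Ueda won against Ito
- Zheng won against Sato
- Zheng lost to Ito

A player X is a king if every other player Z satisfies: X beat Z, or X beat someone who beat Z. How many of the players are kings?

Cruz reaches everyone (king).
Zheng cannot reach Juma in two steps.
Ito reaches everyone (king).
Juma reaches everyone (king).
Mori reaches everyone (king).
Ueda reaches everyone (king).
Sato cannot reach Zheng, Juma in two steps.
Kings: Cruz, Ito, Juma, Mori, Ueda — 5.

5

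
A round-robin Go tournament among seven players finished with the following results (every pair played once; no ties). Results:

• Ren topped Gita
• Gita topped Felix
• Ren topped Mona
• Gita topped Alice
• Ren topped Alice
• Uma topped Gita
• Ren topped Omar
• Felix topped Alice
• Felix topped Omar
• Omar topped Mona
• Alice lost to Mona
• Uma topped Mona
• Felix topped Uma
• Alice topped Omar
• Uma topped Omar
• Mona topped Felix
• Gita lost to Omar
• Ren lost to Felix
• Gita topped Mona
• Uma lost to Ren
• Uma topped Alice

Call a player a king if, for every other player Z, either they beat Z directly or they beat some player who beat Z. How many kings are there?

3

Uma cannot reach Ren in two steps.
Gita reaches everyone (king).
Mona cannot reach Gita in two steps.
Omar cannot reach Uma, Ren in two steps.
Ren reaches everyone (king).
Alice cannot reach Uma, Ren, Felix in two steps.
Felix reaches everyone (king).
Kings: Gita, Ren, Felix — 3.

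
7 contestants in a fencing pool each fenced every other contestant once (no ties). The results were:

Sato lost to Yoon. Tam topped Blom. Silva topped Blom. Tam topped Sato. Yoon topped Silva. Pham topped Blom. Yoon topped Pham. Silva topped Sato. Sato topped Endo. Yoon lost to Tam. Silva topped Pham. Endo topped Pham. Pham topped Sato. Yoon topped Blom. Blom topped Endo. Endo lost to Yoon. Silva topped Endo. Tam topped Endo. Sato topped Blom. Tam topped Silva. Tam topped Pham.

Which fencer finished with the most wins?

Win totals: Yoon 5, Sato 2, Tam 6, Pham 2, Silva 4, Endo 1, Blom 1.
Tam leads with 6 wins (next highest: 5).

Tam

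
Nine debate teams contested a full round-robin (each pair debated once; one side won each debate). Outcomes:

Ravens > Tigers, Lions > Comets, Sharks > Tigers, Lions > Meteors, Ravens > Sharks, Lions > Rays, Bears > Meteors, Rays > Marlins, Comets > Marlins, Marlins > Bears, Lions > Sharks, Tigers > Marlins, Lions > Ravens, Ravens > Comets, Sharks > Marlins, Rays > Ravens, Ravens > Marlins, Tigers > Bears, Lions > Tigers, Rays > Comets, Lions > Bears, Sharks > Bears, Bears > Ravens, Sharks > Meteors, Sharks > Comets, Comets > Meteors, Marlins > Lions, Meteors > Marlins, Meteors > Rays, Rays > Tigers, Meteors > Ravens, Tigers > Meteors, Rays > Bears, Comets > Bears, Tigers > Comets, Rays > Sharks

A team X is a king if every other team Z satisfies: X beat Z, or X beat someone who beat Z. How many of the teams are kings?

5

Bears cannot reach Lions in two steps.
Comets cannot reach Tigers, Sharks in two steps.
Ravens cannot reach Rays in two steps.
Meteors reaches everyone (king).
Tigers cannot reach Sharks in two steps.
Lions reaches everyone (king).
Marlins reaches everyone (king).
Rays reaches everyone (king).
Sharks reaches everyone (king).
Kings: Meteors, Lions, Marlins, Rays, Sharks — 5.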